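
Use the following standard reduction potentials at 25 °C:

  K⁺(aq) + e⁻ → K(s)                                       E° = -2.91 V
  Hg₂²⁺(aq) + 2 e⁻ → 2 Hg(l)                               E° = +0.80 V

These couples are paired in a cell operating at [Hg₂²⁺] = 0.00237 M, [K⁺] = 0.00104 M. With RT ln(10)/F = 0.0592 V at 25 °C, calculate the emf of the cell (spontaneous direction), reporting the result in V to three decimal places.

Hg₂²⁺/Hg is the cathode (higher E°), K⁺/K the anode: E°cell = +0.80 − (-2.91) = +3.71 V, n = 2.
Overall: Hg₂²⁺(aq) + 2 K(s) → 2 Hg(l) + 2 K⁺(aq)
Q = [K⁺]^2 / ([Hg₂²⁺]); log Q = -3.341.
E = E° − (0.0592/n) log Q = +3.71 − (0.0592/2)(-3.341) = +3.809 V.

+3.809 V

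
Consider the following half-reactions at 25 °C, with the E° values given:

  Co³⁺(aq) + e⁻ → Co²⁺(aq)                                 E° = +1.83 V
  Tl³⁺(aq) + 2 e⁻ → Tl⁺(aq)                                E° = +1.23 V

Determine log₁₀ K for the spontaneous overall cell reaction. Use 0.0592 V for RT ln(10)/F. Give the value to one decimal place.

20.3

Cathode: Co³⁺/Co²⁺; anode: Tl³⁺/Tl⁺. E°cell = +0.60 V, n = 2.
log K = nE°cell / 0.0592 = (2)(+0.60) / 0.0592 = 20.3.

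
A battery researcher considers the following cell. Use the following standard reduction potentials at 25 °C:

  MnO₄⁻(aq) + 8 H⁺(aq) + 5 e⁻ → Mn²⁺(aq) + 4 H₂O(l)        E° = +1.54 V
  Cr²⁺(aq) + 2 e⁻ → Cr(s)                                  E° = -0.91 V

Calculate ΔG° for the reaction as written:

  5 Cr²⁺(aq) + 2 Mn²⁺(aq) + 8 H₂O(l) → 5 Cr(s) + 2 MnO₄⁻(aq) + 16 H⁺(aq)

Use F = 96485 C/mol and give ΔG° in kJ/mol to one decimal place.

As written, Cr²⁺/Cr is reduced (cathode) and MnO₄⁻/Mn²⁺ is oxidised (anode), so E°cell = (-0.91) − (+1.54) = -2.45 V.
Balancing electrons gives n = 10.
ΔG° = −nFE° = −(10)(96485)(-2.45) = 2,363,882 J = +2363.9 kJ/mol.

+2363.9 kJ/mol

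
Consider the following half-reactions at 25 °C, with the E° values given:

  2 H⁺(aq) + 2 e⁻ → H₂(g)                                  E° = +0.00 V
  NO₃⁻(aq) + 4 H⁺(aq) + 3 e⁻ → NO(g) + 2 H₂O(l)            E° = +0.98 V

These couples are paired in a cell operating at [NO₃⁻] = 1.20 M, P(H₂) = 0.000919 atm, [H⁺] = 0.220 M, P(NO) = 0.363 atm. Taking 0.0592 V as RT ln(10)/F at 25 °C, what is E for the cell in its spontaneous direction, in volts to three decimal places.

NO₃⁻/NO is the cathode (higher E°), H⁺/H₂ the anode: E°cell = +0.98 − (+0.00) = +0.98 V, n = 6.
Overall: 2 NO₃⁻(aq) + 2 H⁺(aq) + 3 H₂(g) → 2 NO(g) + 4 H₂O(l)
Q = P(NO)^2 / ([NO₃⁻]^2·[H⁺]^2·P(H₂)^3); log Q = 9.387.
E = E° − (0.0592/n) log Q = +0.98 − (0.0592/6)(9.387) = +0.887 V.

+0.887 V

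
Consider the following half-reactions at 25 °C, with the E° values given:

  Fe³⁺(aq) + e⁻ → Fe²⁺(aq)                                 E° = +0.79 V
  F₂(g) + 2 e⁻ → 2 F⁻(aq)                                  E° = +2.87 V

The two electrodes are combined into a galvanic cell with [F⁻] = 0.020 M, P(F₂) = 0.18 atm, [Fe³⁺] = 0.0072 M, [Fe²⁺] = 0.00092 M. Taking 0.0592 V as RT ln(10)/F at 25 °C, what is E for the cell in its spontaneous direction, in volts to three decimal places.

+2.106 V

F₂/F⁻ is the cathode (higher E°), Fe³⁺/Fe²⁺ the anode: E°cell = +2.87 − (+0.79) = +2.08 V, n = 2.
Overall: F₂(g) + 2 Fe²⁺(aq) → 2 F⁻(aq) + 2 Fe³⁺(aq)
Q = [F⁻]^2·[Fe³⁺]^2 / (P(F₂)·[Fe²⁺]^2); log Q = -0.866.
E = E° − (0.0592/n) log Q = +2.08 − (0.0592/2)(-0.866) = +2.106 V.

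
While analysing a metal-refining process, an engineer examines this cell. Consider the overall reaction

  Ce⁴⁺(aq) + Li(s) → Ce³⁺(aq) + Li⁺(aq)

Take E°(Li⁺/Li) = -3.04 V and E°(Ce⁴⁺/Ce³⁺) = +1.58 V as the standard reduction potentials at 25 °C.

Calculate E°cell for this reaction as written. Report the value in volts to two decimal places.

The Ce⁴⁺/Ce³⁺ couple has the higher reduction potential, so it is the cathode; Li⁺/Li is oxidised at the anode.
E°cell = E°(cathode) − E°(anode) = (+1.58) − (-3.04) = +4.62 V.

+4.62 V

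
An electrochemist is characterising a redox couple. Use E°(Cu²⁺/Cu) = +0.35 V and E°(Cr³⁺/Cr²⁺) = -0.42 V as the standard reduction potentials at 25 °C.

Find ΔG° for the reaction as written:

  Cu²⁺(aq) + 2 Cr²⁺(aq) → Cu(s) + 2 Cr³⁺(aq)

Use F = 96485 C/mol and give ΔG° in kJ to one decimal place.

-148.6 kJ

As written, Cu²⁺/Cu is reduced (cathode) and Cr³⁺/Cr²⁺ is oxidised (anode), so E°cell = (+0.35) − (-0.42) = +0.77 V.
Balancing electrons gives n = 2.
ΔG° = −nFE° = −(2)(96485)(+0.77) = -148,587 J = -148.6 kJ.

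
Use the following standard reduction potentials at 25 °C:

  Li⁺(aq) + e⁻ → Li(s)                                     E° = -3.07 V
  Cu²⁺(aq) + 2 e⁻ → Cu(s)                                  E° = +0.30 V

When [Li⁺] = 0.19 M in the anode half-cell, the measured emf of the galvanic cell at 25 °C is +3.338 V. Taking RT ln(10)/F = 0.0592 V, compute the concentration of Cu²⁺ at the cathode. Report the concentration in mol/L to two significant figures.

Cu²⁺/Cu is the cathode, Li⁺/Li the anode: E°cell = +3.37 V, n = 2.
Overall reaction: Cu²⁺(aq) + 2 Li(s) → Cu(s) + 2 Li⁺(aq); Q = [Li⁺]^2/[Cu²⁺]^1.
From E = E° − (0.0592/n) log Q: log Q = (E° − E)·n/0.0592 = (+3.37 − (+3.338))·2/0.0592 = 1.0811.
So 1·log[Cu²⁺] = 2·log(0.19) − log Q = -1.4425 − (1.0811) = -2.5236; [Cu²⁺] = 10^(-2.5236) ≈ 0.0030 M.

0.0030 M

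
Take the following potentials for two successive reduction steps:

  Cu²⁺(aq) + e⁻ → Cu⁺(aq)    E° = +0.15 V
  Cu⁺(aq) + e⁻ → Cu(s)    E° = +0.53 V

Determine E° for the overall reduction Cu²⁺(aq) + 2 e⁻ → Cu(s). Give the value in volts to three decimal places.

+0.340 V

Since ΔG° = −nFE° is additive over sequential reductions, n₃E°₃ = n₁E°₁ + n₂E°₂.
E°₃ = (1×+0.15 + 1×+0.53) / 2 = (+0.680) / 2 = +0.340 V.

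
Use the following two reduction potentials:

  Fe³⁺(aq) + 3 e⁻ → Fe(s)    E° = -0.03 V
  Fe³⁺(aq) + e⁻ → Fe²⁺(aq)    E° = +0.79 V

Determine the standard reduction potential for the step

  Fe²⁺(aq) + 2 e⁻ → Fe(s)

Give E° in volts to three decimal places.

-0.440 V

Sequential free energies add, so n₃E°₃ = n₁E°₁ + n₂E°₂.
With n₃ = 3, and the known step contributing 1×(+0.79) V, the unknown satisfies 2·E° = 3×(-0.03) − 1×(+0.79) = -0.880.
E° = -0.880 / 2 = -0.440 V.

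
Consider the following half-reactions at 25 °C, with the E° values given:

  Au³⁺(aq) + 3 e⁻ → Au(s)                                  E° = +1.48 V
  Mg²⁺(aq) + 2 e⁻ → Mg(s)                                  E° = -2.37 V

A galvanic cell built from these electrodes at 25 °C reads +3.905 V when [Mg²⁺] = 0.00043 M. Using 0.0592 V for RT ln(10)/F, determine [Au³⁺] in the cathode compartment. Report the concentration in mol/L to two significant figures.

Au³⁺/Au is the cathode, Mg²⁺/Mg the anode: E°cell = +3.85 V, n = 6.
Overall reaction: 2 Au³⁺(aq) + 3 Mg(s) → 2 Au(s) + 3 Mg²⁺(aq); Q = [Mg²⁺]^3/[Au³⁺]^2.
From E = E° − (0.0592/n) log Q: log Q = (E° − E)·n/0.0592 = (+3.85 − (+3.905))·6/0.0592 = -5.5743.
So 2·log[Au³⁺] = 3·log(0.00043) − log Q = -10.0996 − (-5.5743) = -4.5253; log[Au³⁺] = -4.5253 / 2 = -2.2626; [Au³⁺] = 10^(-2.2626) ≈ 0.0055 M.

0.0055 M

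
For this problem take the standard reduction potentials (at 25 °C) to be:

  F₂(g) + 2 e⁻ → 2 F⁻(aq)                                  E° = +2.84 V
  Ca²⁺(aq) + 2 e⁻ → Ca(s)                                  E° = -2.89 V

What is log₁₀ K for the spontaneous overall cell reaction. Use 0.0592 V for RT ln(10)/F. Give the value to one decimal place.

Cathode: F₂/F⁻; anode: Ca²⁺/Ca. E°cell = +5.73 V, n = 2.
log K = nE°cell / 0.0592 = (2)(+5.73) / 0.0592 = 193.6.

193.6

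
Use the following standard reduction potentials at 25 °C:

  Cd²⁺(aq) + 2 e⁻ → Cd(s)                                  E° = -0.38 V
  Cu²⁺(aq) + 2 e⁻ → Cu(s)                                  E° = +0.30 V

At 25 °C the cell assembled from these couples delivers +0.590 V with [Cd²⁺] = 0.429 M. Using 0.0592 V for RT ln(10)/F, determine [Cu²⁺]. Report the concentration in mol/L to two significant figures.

Cu²⁺/Cu is the cathode, Cd²⁺/Cd the anode: E°cell = +0.68 V, n = 2.
Overall reaction: Cu²⁺(aq) + Cd(s) → Cu(s) + Cd²⁺(aq); Q = [Cd²⁺]^1/[Cu²⁺]^1.
From E = E° − (0.0592/n) log Q: log Q = (E° − E)·n/0.0592 = (+0.68 − (+0.590))·2/0.0592 = 3.0405.
So 1·log[Cu²⁺] = 1·log(0.429) − log Q = -0.3675 − (3.0405) = -3.4080; [Cu²⁺] = 10^(-3.4080) ≈ 0.00039 M.

0.00039 M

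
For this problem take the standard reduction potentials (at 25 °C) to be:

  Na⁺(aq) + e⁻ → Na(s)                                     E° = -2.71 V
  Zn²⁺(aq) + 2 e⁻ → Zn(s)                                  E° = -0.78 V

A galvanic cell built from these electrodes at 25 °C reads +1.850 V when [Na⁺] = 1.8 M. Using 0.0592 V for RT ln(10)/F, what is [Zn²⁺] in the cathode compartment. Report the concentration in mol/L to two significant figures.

Zn²⁺/Zn is the cathode, Na⁺/Na the anode: E°cell = +1.93 V, n = 2.
Overall reaction: Zn²⁺(aq) + 2 Na(s) → Zn(s) + 2 Na⁺(aq); Q = [Na⁺]^2/[Zn²⁺]^1.
From E = E° − (0.0592/n) log Q: log Q = (E° − E)·n/0.0592 = (+1.93 − (+1.850))·2/0.0592 = 2.7027.
So 1·log[Zn²⁺] = 2·log(1.8) − log Q = 0.5105 − (2.7027) = -2.1922; [Zn²⁺] = 10^(-2.1922) ≈ 0.0064 M.

0.0064 M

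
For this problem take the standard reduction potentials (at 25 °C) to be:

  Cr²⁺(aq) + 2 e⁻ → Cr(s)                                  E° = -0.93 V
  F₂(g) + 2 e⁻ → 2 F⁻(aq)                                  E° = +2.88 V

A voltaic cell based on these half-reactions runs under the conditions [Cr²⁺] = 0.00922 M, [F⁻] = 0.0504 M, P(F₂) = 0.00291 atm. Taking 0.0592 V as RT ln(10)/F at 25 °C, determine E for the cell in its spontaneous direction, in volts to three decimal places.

F₂/F⁻ is the cathode (higher E°), Cr²⁺/Cr the anode: E°cell = +2.88 − (-0.93) = +3.81 V, n = 2.
Overall: F₂(g) + Cr(s) → 2 F⁻(aq) + Cr²⁺(aq)
Q = [F⁻]^2·[Cr²⁺] / (P(F₂)); log Q = -2.094.
E = E° − (0.0592/n) log Q = +3.81 − (0.0592/2)(-2.094) = +3.872 V.

+3.872 V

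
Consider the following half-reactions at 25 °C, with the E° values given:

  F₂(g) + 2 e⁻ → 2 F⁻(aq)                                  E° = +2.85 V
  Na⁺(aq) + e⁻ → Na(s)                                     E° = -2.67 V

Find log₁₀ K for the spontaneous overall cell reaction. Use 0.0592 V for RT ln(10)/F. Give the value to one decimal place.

186.5

Cathode: F₂/F⁻; anode: Na⁺/Na. E°cell = +5.52 V, n = 2.
log K = nE°cell / 0.0592 = (2)(+5.52) / 0.0592 = 186.5.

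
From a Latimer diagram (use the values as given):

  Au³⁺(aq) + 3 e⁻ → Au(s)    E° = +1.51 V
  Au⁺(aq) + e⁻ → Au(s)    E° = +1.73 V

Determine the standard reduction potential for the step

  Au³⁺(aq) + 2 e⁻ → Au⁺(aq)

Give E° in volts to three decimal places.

Sequential free energies add, so n₃E°₃ = n₁E°₁ + n₂E°₂.
With n₃ = 3, and the known step contributing 1×(+1.73) V, the unknown satisfies 2·E° = 3×(+1.51) − 1×(+1.73) = +2.800.
E° = +2.800 / 2 = +1.400 V.

+1.400 V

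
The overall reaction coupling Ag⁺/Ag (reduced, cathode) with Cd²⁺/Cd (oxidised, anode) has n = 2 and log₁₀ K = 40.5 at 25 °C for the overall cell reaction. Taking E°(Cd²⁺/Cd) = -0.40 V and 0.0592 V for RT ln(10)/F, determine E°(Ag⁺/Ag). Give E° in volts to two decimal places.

E°cell = (0.0592/n)·log K = (0.0592/2)(40.5) = +1.199 V.
Since Ag⁺/Ag is the cathode and Cd²⁺/Cd the anode, E°cell = E°(Ag⁺/Ag) − E°(Cd²⁺/Cd).
So E°(Ag⁺/Ag) = E°cell + E°(Cd²⁺/Cd) = +1.199 + (-0.40) = +0.80 V.

+0.80 V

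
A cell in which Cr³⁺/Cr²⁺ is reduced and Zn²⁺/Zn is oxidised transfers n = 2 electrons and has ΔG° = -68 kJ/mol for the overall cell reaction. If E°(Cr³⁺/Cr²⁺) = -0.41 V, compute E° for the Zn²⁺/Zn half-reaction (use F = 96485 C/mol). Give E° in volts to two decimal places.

E°cell = −ΔG°/(nF) = −(-68×10³)/((2)(96485)) = +0.352 V.
Since Cr³⁺/Cr²⁺ is the cathode and Zn²⁺/Zn the anode, E°cell = E°(Cr³⁺/Cr²⁺) − E°(Zn²⁺/Zn).
So E°(Zn²⁺/Zn) = E°(Cr³⁺/Cr²⁺) − E°cell = (-0.41) − (+0.352) = -0.76 V.

-0.76 V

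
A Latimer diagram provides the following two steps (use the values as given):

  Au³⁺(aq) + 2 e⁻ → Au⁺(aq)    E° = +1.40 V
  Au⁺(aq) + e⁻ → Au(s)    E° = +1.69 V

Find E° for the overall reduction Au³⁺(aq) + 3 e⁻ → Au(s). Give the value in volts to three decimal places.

+1.497 V

Adding the free-energy changes (−nFE°) of the two steps gives −n₃FE°₃ = −n₁FE°₁ − n₂FE°₂.
E°₃ = (2×+1.40 + 1×+1.69) / 3 = (+4.490) / 3 = +1.497 V.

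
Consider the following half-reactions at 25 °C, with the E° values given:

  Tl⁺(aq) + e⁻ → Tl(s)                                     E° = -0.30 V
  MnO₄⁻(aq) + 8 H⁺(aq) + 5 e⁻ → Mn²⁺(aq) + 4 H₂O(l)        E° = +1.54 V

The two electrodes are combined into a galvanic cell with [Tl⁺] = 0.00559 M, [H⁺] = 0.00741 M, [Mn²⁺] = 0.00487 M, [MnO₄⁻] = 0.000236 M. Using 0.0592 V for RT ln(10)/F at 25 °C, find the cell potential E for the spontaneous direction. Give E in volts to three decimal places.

MnO₄⁻/Mn²⁺ is the cathode (higher E°), Tl⁺/Tl the anode: E°cell = +1.54 − (-0.30) = +1.84 V, n = 5.
Overall: MnO₄⁻(aq) + 8 H⁺(aq) + 5 Tl(s) → Mn²⁺(aq) + 4 H₂O(l) + 5 Tl⁺(aq)
Q = [Mn²⁺]·[Tl⁺]^5 / ([MnO₄⁻]·[H⁺]^8); log Q = 7.093.
E = E° − (0.0592/n) log Q = +1.84 − (0.0592/5)(7.093) = +1.756 V.

+1.756 V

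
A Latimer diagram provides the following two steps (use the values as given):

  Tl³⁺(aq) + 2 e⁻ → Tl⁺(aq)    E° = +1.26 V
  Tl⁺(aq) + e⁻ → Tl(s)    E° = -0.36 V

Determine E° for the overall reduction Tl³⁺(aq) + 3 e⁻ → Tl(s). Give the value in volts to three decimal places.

+0.720 V

Since ΔG° = −nFE° is additive over sequential reductions, n₃E°₃ = n₁E°₁ + n₂E°₂.
E°₃ = (2×+1.26 + 1×-0.36) / 3 = (+2.160) / 3 = +0.720 V.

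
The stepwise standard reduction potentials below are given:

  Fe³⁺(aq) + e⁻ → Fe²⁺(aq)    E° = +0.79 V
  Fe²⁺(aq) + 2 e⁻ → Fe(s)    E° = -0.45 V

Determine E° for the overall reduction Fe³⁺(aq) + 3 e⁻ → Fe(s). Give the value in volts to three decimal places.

Adding the free-energy changes (−nFE°) of the two steps gives −n₃FE°₃ = −n₁FE°₁ − n₂FE°₂.
E°₃ = (1×+0.79 + 2×-0.45) / 3 = (-0.110) / 3 = -0.037 V.

-0.037 V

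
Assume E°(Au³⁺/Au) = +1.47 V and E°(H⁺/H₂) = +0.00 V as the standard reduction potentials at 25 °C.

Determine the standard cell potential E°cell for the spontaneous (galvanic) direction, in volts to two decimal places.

The Au³⁺/Au couple has the higher reduction potential, so it is the cathode; H⁺/H₂ is oxidised at the anode.
E°cell = E°(cathode) − E°(anode) = (+1.47) − (+0.00) = +1.47 V.
Since E°cell > 0, the reaction is spontaneous under standard conditions.

+1.47 V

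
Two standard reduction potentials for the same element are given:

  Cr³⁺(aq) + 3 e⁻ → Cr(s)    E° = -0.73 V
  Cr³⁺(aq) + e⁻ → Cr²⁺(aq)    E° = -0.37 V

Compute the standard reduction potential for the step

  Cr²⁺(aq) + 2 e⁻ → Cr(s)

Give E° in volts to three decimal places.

-0.910 V

Sequential free energies add, so n₃E°₃ = n₁E°₁ + n₂E°₂.
With n₃ = 3, and the known step contributing 1×(-0.37) V, the unknown satisfies 2·E° = 3×(-0.73) − 1×(-0.37) = -1.820.
E° = -1.820 / 2 = -0.910 V.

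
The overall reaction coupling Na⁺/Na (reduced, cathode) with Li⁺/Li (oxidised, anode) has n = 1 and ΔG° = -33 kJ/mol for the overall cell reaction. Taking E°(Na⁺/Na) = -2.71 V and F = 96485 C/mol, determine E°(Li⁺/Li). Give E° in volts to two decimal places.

-3.05 V

E°cell = −ΔG°/(nF) = −(-33×10³)/((1)(96485)) = +0.342 V.
Since Na⁺/Na is the cathode and Li⁺/Li the anode, E°cell = E°(Na⁺/Na) − E°(Li⁺/Li).
So E°(Li⁺/Li) = E°(Na⁺/Na) − E°cell = (-2.71) − (+0.342) = -3.05 V.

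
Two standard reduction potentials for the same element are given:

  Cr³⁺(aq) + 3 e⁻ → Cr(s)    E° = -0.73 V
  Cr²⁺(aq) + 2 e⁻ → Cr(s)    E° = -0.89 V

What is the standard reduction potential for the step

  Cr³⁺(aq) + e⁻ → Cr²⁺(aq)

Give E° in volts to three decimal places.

-0.410 V

Sequential free energies add, so n₃E°₃ = n₁E°₁ + n₂E°₂.
With n₃ = 3, and the known step contributing 2×(-0.89) V, the unknown satisfies 1·E° = 3×(-0.73) − 2×(-0.89) = -0.410.
E° = -0.410 / 1 = -0.410 V.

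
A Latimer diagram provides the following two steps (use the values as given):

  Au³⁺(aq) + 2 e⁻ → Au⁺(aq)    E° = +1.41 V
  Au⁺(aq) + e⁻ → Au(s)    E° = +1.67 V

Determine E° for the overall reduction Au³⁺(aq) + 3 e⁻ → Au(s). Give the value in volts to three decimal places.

+1.497 V

Adding the free-energy changes (−nFE°) of the two steps gives −n₃FE°₃ = −n₁FE°₁ − n₂FE°₂.
E°₃ = (2×+1.41 + 1×+1.67) / 3 = (+4.490) / 3 = +1.497 V.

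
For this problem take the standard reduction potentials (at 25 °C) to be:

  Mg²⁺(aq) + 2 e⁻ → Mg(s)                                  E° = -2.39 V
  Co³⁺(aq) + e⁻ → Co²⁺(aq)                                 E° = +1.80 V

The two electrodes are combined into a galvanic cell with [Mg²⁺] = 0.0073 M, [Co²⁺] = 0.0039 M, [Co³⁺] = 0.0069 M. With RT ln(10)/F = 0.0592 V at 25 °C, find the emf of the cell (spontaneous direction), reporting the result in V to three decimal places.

Co³⁺/Co²⁺ is the cathode (higher E°), Mg²⁺/Mg the anode: E°cell = +1.80 − (-2.39) = +4.19 V, n = 2.
Overall: 2 Co³⁺(aq) + Mg(s) → 2 Co²⁺(aq) + Mg²⁺(aq)
Q = [Co²⁺]^2·[Mg²⁺] / ([Co³⁺]^2); log Q = -2.632.
E = E° − (0.0592/n) log Q = +4.19 − (0.0592/2)(-2.632) = +4.268 V.

+4.268 V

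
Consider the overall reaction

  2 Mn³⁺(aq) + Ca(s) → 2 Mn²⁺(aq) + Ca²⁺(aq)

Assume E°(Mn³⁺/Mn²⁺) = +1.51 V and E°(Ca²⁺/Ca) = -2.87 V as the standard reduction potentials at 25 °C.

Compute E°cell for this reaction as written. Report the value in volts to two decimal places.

+4.38 V

The Mn³⁺/Mn²⁺ couple has the higher reduction potential, so it is the cathode; Ca²⁺/Ca is oxidised at the anode.
E°cell = E°(cathode) − E°(anode) = (+1.51) − (-2.87) = +4.38 V.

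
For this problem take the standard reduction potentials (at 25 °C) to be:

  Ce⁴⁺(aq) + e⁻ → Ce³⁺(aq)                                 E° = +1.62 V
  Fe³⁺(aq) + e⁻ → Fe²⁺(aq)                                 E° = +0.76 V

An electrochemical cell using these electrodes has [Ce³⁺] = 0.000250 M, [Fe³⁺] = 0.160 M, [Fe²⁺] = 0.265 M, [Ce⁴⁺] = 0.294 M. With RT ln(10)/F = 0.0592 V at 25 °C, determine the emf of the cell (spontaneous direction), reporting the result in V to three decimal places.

+1.055 V

Ce⁴⁺/Ce³⁺ is the cathode (higher E°), Fe³⁺/Fe²⁺ the anode: E°cell = +1.62 − (+0.76) = +0.86 V, n = 1.
Overall: Ce⁴⁺(aq) + Fe²⁺(aq) → Ce³⁺(aq) + Fe³⁺(aq)
Q = [Ce³⁺]·[Fe³⁺] / ([Ce⁴⁺]·[Fe²⁺]); log Q = -3.290.
E = E° − (0.0592/n) log Q = +0.86 − (0.0592/1)(-3.290) = +1.055 V.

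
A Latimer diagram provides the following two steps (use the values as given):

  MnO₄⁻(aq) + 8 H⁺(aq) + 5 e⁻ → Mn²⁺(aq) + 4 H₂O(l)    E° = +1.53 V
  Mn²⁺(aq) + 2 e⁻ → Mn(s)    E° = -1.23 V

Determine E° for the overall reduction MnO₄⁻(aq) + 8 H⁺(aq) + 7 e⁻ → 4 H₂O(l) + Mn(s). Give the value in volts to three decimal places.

Adding the free-energy changes (−nFE°) of the two steps gives −n₃FE°₃ = −n₁FE°₁ − n₂FE°₂.
E°₃ = (5×+1.53 + 2×-1.23) / 7 = (+5.190) / 7 = +0.741 V.

+0.741 V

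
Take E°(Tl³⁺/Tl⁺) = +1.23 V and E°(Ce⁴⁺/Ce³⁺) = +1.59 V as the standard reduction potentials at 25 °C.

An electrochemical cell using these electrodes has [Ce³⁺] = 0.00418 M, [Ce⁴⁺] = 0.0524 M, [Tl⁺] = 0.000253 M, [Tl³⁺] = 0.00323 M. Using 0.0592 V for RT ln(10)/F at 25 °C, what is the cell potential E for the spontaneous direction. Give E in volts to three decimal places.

Ce⁴⁺/Ce³⁺ is the cathode (higher E°), Tl³⁺/Tl⁺ the anode: E°cell = +1.59 − (+1.23) = +0.36 V, n = 2.
Overall: 2 Ce⁴⁺(aq) + Tl⁺(aq) → 2 Ce³⁺(aq) + Tl³⁺(aq)
Q = [Ce³⁺]^2·[Tl³⁺] / ([Ce⁴⁺]^2·[Tl⁺]); log Q = -1.090.
E = E° − (0.0592/n) log Q = +0.36 − (0.0592/2)(-1.090) = +0.392 V.

+0.392 V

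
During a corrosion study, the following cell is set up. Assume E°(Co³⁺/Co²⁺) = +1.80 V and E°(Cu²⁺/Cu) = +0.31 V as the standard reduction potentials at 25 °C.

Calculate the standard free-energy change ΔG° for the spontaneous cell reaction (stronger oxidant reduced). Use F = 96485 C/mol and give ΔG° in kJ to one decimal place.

Co³⁺/Co²⁺ (E° = +1.80 V) is the cathode; Cu²⁺/Cu (E° = +0.31 V) is the anode, so E°cell = +1.49 V.
Balancing electrons gives n = 2 (lcm of 1 and 2).
ΔG° = −nFE° = −(2)(96485)(+1.49) = -287,525 J = -287.5 kJ.

-287.5 kJ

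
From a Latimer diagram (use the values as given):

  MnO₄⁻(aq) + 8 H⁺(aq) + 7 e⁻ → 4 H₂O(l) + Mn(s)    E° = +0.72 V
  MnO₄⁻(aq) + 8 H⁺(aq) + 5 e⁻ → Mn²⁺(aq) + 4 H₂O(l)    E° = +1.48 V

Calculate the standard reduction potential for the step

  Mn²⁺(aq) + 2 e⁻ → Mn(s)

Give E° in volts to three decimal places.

Sequential free energies add, so n₃E°₃ = n₁E°₁ + n₂E°₂.
With n₃ = 7, and the known step contributing 5×(+1.48) V, the unknown satisfies 2·E° = 7×(+0.72) − 5×(+1.48) = -2.360.
E° = -2.360 / 2 = -1.180 V.

-1.180 V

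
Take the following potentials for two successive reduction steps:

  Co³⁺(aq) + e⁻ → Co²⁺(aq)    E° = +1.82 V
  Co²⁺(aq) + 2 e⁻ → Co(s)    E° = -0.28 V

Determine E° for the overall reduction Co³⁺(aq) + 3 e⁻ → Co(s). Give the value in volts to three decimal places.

Since ΔG° = −nFE° is additive over sequential reductions, n₃E°₃ = n₁E°₁ + n₂E°₂.
E°₃ = (1×+1.82 + 2×-0.28) / 3 = (+1.260) / 3 = +0.420 V.

+0.420 V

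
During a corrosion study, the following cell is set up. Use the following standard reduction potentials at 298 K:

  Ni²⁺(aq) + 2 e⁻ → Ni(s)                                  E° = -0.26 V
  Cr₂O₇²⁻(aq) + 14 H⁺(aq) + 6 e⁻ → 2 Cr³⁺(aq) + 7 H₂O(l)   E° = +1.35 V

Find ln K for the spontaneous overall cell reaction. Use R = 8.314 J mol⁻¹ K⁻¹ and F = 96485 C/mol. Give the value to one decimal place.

376.2

Cathode: Cr₂O₇²⁻/Cr³⁺; anode: Ni²⁺/Ni. E°cell = (+1.35) − (-0.26) = +1.61 V, with n = 6.
ΔG° = −nFE° = −RT ln K, so ln K = nFE°/(RT) = (6)(96485)(+1.61) / ((8.314)(298)) = 376.193.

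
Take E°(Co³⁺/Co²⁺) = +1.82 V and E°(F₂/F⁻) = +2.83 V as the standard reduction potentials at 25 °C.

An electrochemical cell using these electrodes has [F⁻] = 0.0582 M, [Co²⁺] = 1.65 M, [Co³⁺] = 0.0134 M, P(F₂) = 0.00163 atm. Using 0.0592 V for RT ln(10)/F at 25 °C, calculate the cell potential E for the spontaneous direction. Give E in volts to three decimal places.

F₂/F⁻ is the cathode (higher E°), Co³⁺/Co²⁺ the anode: E°cell = +2.83 − (+1.82) = +1.01 V, n = 2.
Overall: F₂(g) + 2 Co²⁺(aq) → 2 F⁻(aq) + 2 Co³⁺(aq)
Q = [F⁻]^2·[Co³⁺]^2 / (P(F₂)·[Co²⁺]^2); log Q = -3.863.
E = E° − (0.0592/n) log Q = +1.01 − (0.0592/2)(-3.863) = +1.124 V.

+1.124 V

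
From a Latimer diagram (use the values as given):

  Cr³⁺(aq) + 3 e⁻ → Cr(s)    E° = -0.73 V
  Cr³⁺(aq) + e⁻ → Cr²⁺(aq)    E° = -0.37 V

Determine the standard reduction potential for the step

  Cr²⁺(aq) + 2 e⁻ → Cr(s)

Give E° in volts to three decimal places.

-0.910 V

Sequential free energies add, so n₃E°₃ = n₁E°₁ + n₂E°₂.
With n₃ = 3, and the known step contributing 1×(-0.37) V, the unknown satisfies 2·E° = 3×(-0.73) − 1×(-0.37) = -1.820.
E° = -1.820 / 2 = -0.910 V.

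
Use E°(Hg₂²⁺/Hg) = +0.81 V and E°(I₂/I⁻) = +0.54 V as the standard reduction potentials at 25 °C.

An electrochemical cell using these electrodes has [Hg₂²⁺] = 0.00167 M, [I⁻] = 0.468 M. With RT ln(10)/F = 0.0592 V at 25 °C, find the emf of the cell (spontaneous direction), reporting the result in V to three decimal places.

Hg₂²⁺/Hg is the cathode (higher E°), I₂/I⁻ the anode: E°cell = +0.81 − (+0.54) = +0.27 V, n = 2.
Overall: Hg₂²⁺(aq) + 2 I⁻(aq) → 2 Hg(l) + I₂(s)
Q = 1 / ([Hg₂²⁺]·[I⁻]^2); log Q = 3.437.
E = E° − (0.0592/n) log Q = +0.27 − (0.0592/2)(3.437) = +0.168 V.

+0.168 V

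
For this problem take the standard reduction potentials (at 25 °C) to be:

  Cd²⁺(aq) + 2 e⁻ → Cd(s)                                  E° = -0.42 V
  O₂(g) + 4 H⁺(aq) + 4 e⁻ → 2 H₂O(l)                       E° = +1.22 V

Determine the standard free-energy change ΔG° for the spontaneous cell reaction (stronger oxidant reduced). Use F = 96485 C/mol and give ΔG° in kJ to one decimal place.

O₂/H₂O (E° = +1.22 V) is the cathode; Cd²⁺/Cd (E° = -0.42 V) is the anode, so E°cell = +1.64 V.
Balancing electrons gives n = 4 (lcm of 4 and 2).
ΔG° = −nFE° = −(4)(96485)(+1.64) = -632,942 J = -632.9 kJ.

-632.9 kJ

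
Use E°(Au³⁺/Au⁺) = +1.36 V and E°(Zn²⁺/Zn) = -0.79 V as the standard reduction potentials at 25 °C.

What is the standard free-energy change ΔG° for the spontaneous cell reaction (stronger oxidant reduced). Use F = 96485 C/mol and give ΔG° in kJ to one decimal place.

Au³⁺/Au⁺ (E° = +1.36 V) is the cathode; Zn²⁺/Zn (E° = -0.79 V) is the anode, so E°cell = +2.15 V.
Balancing electrons gives n = 2 (lcm of 2 and 2).
ΔG° = −nFE° = −(2)(96485)(+2.15) = -414,886 J = -414.9 kJ.

-414.9 kJ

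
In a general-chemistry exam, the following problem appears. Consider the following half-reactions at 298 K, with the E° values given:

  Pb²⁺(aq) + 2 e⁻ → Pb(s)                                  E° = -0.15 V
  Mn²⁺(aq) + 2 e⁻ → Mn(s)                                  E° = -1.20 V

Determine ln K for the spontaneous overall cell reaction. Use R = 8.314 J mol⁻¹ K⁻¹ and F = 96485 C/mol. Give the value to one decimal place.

Cathode: Pb²⁺/Pb; anode: Mn²⁺/Mn. E°cell = (-0.15) − (-1.20) = +1.05 V, with n = 2.
ΔG° = −nFE° = −RT ln K, so ln K = nFE°/(RT) = (2)(96485)(+1.05) / ((8.314)(298)) = 81.781.

81.8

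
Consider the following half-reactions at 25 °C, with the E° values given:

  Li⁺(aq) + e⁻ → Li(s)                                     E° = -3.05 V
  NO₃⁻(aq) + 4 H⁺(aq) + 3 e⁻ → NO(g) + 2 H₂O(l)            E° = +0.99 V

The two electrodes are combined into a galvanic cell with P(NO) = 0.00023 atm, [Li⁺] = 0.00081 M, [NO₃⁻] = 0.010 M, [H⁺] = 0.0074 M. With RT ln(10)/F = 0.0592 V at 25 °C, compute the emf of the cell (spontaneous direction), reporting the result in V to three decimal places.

+4.087 V

NO₃⁻/NO is the cathode (higher E°), Li⁺/Li the anode: E°cell = +0.99 − (-3.05) = +4.04 V, n = 3.
Overall: NO₃⁻(aq) + 4 H⁺(aq) + 3 Li(s) → NO(g) + 2 H₂O(l) + 3 Li⁺(aq)
Q = P(NO)·[Li⁺]^3 / ([NO₃⁻]·[H⁺]^4); log Q = -2.390.
E = E° − (0.0592/n) log Q = +4.04 − (0.0592/3)(-2.390) = +4.087 V.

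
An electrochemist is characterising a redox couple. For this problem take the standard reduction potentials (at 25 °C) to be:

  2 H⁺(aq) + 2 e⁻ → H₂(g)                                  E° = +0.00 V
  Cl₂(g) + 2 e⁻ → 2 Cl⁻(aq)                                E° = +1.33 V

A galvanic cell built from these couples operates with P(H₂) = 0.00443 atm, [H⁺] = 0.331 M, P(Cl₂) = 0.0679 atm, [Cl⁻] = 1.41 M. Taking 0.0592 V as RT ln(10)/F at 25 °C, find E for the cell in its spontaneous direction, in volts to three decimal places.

Cl₂/Cl⁻ is the cathode (higher E°), H⁺/H₂ the anode: E°cell = +1.33 − (+0.00) = +1.33 V, n = 2.
Overall: Cl₂(g) + H₂(g) → 2 Cl⁻(aq) + 2 H⁺(aq)
Q = [Cl⁻]^2·[H⁺]^2 / (P(Cl₂)·P(H₂)); log Q = 2.860.
E = E° − (0.0592/n) log Q = +1.33 − (0.0592/2)(2.860) = +1.245 V.

+1.245 V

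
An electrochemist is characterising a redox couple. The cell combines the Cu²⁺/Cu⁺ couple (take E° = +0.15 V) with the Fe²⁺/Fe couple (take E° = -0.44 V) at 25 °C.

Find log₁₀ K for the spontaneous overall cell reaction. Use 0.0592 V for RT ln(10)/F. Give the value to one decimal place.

19.9

Cathode: Cu²⁺/Cu⁺; anode: Fe²⁺/Fe. E°cell = +0.59 V, n = 2.
log K = nE°cell / 0.0592 = (2)(+0.59) / 0.0592 = 19.9.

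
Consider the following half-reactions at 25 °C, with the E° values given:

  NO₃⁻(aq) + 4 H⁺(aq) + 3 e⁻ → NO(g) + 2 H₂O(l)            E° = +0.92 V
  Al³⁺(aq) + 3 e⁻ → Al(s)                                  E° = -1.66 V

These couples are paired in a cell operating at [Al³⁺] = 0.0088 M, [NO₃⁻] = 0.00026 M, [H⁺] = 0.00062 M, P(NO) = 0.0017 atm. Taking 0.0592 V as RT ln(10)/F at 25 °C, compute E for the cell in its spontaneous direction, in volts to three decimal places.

NO₃⁻/NO is the cathode (higher E°), Al³⁺/Al the anode: E°cell = +0.92 − (-1.66) = +2.58 V, n = 3.
Overall: NO₃⁻(aq) + 4 H⁺(aq) + Al(s) → NO(g) + 2 H₂O(l) + Al³⁺(aq)
Q = P(NO)·[Al³⁺] / ([NO₃⁻]·[H⁺]^4); log Q = 11.590.
E = E° − (0.0592/n) log Q = +2.58 − (0.0592/3)(11.590) = +2.351 V.

+2.351 V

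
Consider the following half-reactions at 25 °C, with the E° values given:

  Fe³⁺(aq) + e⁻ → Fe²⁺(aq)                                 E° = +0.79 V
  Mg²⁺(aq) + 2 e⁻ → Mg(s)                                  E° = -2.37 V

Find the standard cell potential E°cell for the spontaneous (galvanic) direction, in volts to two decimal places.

+3.16 V

The Fe³⁺/Fe²⁺ couple has the higher reduction potential, so it is the cathode; Mg²⁺/Mg is oxidised at the anode.
E°cell = E°(cathode) − E°(anode) = (+0.79) − (-2.37) = +3.16 V.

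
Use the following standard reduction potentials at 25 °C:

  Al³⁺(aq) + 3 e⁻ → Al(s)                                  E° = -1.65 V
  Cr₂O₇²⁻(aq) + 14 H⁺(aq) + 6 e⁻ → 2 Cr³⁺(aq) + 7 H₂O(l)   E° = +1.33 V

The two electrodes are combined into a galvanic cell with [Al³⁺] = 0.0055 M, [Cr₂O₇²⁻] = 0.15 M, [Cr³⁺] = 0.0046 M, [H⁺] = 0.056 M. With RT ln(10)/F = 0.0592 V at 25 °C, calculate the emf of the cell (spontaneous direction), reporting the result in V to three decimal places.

Cr₂O₇²⁻/Cr³⁺ is the cathode (higher E°), Al³⁺/Al the anode: E°cell = +1.33 − (-1.65) = +2.98 V, n = 6.
Overall: Cr₂O₇²⁻(aq) + 14 H⁺(aq) + 2 Al(s) → 2 Cr³⁺(aq) + 7 H₂O(l) + 2 Al³⁺(aq)
Q = [Cr³⁺]^2·[Al³⁺]^2 / ([Cr₂O₇²⁻]·[H⁺]^14); log Q = 9.156.
E = E° − (0.0592/n) log Q = +2.98 − (0.0592/6)(9.156) = +2.890 V.

+2.890 V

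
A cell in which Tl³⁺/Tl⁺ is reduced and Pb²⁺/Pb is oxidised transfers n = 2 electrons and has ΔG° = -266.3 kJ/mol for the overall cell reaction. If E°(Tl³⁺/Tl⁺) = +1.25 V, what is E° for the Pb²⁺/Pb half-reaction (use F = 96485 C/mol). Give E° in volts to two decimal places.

E°cell = −ΔG°/(nF) = −(-266.3×10³)/((2)(96485)) = +1.380 V.
Since Tl³⁺/Tl⁺ is the cathode and Pb²⁺/Pb the anode, E°cell = E°(Tl³⁺/Tl⁺) − E°(Pb²⁺/Pb).
So E°(Pb²⁺/Pb) = E°(Tl³⁺/Tl⁺) − E°cell = (+1.25) − (+1.380) = -0.13 V.

-0.13 V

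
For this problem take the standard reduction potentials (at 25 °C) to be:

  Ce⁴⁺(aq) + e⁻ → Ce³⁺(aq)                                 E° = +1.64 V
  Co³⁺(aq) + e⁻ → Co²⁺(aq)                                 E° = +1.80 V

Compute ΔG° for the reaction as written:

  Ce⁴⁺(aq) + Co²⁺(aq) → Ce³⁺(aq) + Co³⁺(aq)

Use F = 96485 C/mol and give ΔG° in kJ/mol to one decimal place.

+15.4 kJ/mol

As written, Ce⁴⁺/Ce³⁺ is reduced (cathode) and Co³⁺/Co²⁺ is oxidised (anode), so E°cell = (+1.64) − (+1.80) = -0.16 V.
Balancing electrons gives n = 1.
ΔG° = −nFE° = −(1)(96485)(-0.16) = 15,438 J = +15.4 kJ/mol.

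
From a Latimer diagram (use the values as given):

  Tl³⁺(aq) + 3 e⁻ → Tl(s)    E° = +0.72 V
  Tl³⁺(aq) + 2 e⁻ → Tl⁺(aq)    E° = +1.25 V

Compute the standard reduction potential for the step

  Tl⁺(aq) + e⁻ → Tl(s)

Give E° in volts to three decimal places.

Sequential free energies add, so n₃E°₃ = n₁E°₁ + n₂E°₂.
With n₃ = 3, and the known step contributing 2×(+1.25) V, the unknown satisfies 1·E° = 3×(+0.72) − 2×(+1.25) = -0.340.
E° = -0.340 / 1 = -0.340 V.

-0.340 V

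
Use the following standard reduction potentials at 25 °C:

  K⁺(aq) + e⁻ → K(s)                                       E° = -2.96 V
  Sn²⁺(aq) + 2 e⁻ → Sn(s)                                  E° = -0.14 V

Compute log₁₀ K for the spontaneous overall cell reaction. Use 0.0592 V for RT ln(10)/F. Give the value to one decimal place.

95.3

Cathode: Sn²⁺/Sn; anode: K⁺/K. E°cell = +2.82 V, n = 2.
log K = nE°cell / 0.0592 = (2)(+2.82) / 0.0592 = 95.3.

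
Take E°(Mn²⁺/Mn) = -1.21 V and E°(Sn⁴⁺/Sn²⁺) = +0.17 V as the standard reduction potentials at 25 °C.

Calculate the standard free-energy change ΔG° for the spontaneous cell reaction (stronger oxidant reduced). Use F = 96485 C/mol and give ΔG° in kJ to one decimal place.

-266.3 kJ

Sn⁴⁺/Sn²⁺ (E° = +0.17 V) is the cathode; Mn²⁺/Mn (E° = -1.21 V) is the anode, so E°cell = +1.38 V.
Balancing electrons gives n = 2 (lcm of 2 and 2).
ΔG° = −nFE° = −(2)(96485)(+1.38) = -266,299 J = -266.3 kJ.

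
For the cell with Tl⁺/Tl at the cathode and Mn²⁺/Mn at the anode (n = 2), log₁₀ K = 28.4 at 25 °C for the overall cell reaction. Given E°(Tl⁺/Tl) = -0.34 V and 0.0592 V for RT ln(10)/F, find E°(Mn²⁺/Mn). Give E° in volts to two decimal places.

E°cell = (0.0592/n)·log K = (0.0592/2)(28.4) = +0.841 V.
Since Tl⁺/Tl is the cathode and Mn²⁺/Mn the anode, E°cell = E°(Tl⁺/Tl) − E°(Mn²⁺/Mn).
So E°(Mn²⁺/Mn) = E°(Tl⁺/Tl) − E°cell = (-0.34) − (+0.841) = -1.18 V.

-1.18 V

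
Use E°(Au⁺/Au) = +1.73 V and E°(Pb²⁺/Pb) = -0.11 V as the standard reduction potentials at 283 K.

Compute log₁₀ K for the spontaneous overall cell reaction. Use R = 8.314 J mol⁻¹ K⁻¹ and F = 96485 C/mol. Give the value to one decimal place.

65.5

Cathode: Au⁺/Au; anode: Pb²⁺/Pb. E°cell = (+1.73) − (-0.11) = +1.84 V, with n = 2.
ΔG° = −nFE° = −RT ln K, so ln K = nFE°/(RT) = (2)(96485)(+1.84) / ((8.314)(283)) = 150.908.
log₁₀ K = 150.908 / ln 10 = 65.5.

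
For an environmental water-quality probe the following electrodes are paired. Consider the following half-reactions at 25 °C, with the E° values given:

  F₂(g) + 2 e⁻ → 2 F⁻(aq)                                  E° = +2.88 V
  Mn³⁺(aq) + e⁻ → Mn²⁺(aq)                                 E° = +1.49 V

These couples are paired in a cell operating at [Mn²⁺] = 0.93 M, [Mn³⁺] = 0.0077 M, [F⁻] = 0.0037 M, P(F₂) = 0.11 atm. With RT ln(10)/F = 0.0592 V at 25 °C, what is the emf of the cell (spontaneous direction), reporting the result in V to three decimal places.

F₂/F⁻ is the cathode (higher E°), Mn³⁺/Mn²⁺ the anode: E°cell = +2.88 − (+1.49) = +1.39 V, n = 2.
Overall: F₂(g) + 2 Mn²⁺(aq) → 2 F⁻(aq) + 2 Mn³⁺(aq)
Q = [F⁻]^2·[Mn³⁺]^2 / (P(F₂)·[Mn²⁺]^2); log Q = -8.069.
E = E° − (0.0592/n) log Q = +1.39 − (0.0592/2)(-8.069) = +1.629 V.

+1.629 V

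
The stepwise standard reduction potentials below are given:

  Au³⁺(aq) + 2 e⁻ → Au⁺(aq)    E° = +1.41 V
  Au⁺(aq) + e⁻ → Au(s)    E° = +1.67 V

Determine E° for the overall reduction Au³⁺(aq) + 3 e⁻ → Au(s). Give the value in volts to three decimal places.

Standard free energies of sequential steps add: ΔG°₃ = ΔG°₁ + ΔG°₂, so n₃E°₃ = n₁E°₁ + n₂E°₂.
E°₃ = (2×+1.41 + 1×+1.67) / 3 = (+4.490) / 3 = +1.497 V.

+1.497 V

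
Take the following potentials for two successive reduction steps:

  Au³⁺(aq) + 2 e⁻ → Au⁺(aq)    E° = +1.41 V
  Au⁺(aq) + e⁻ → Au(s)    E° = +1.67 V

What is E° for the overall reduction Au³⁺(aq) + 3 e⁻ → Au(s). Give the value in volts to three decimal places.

+1.497 V

Adding the free-energy changes (−nFE°) of the two steps gives −n₃FE°₃ = −n₁FE°₁ − n₂FE°₂.
E°₃ = (2×+1.41 + 1×+1.67) / 3 = (+4.490) / 3 = +1.497 V.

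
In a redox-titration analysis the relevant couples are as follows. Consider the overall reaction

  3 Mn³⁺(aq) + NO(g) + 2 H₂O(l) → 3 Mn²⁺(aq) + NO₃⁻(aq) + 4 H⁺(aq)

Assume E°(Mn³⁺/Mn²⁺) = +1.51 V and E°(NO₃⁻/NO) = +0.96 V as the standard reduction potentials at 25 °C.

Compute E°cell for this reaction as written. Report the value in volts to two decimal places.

+0.55 V

The Mn³⁺/Mn²⁺ couple has the higher reduction potential, so it is the cathode; NO₃⁻/NO is oxidised at the anode.
E°cell = E°(cathode) − E°(anode) = (+1.51) − (+0.96) = +0.55 V.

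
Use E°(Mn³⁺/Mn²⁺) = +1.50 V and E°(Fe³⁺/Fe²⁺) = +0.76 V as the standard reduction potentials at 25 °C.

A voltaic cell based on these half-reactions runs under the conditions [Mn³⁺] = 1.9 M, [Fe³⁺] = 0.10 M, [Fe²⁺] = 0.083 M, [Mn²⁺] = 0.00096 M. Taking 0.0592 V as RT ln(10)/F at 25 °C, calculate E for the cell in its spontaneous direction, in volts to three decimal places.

Mn³⁺/Mn²⁺ is the cathode (higher E°), Fe³⁺/Fe²⁺ the anode: E°cell = +1.50 − (+0.76) = +0.74 V, n = 1.
Overall: Mn³⁺(aq) + Fe²⁺(aq) → Mn²⁺(aq) + Fe³⁺(aq)
Q = [Mn²⁺]·[Fe³⁺] / ([Mn³⁺]·[Fe²⁺]); log Q = -3.216.
E = E° − (0.0592/n) log Q = +0.74 − (0.0592/1)(-3.216) = +0.930 V.

+0.930 V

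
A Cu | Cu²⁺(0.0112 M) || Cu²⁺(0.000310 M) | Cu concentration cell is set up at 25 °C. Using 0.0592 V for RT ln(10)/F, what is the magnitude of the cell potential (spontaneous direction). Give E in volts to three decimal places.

For a concentration cell E°cell = 0. The 0.0112 M side is the cathode (reduction is favoured where [Cu²⁺] is higher).
With n = 2, E = −(0.0592/2) log([Cu²⁺]ₐₙ/[Cu²⁺]꜀ₐₜ) = −(0.0592/2) log(0.00031/0.0112) = −(0.0592/2)(-1.558) = +0.046 V.

+0.046 V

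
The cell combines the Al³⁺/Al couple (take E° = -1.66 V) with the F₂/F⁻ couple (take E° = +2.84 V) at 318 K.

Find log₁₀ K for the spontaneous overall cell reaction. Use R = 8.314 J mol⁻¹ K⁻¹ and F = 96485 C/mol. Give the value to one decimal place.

427.9

Cathode: F₂/F⁻; anode: Al³⁺/Al. E°cell = (+2.84) − (-1.66) = +4.50 V, with n = 6.
ΔG° = −nFE° = −RT ln K, so ln K = nFE°/(RT) = (6)(96485)(+4.50) / ((8.314)(318)) = 985.341.
log₁₀ K = 985.341 / ln 10 = 427.9.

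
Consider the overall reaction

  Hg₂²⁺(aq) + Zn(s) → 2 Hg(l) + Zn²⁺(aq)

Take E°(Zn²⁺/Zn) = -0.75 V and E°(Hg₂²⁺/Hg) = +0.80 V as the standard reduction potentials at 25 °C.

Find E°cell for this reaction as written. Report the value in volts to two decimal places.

The Hg₂²⁺/Hg couple has the higher reduction potential, so it is the cathode; Zn²⁺/Zn is oxidised at the anode.
E°cell = E°(cathode) − E°(anode) = (+0.80) − (-0.75) = +1.55 V.

+1.55 V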